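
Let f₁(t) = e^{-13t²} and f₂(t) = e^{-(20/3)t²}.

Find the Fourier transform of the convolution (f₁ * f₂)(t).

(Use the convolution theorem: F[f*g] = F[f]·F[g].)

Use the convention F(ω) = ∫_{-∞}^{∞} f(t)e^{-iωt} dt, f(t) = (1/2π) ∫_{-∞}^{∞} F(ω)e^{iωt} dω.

F[f₁*f₂](ω) = \frac{\sqrt{195} \pi e^{- \frac{59 \omega^{2}}{1040}}}{130}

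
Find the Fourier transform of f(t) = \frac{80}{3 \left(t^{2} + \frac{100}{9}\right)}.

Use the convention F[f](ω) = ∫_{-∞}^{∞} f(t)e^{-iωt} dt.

F(ω) = 8 \pi e^{- \frac{10 \left|{\omega}\right|}{3}}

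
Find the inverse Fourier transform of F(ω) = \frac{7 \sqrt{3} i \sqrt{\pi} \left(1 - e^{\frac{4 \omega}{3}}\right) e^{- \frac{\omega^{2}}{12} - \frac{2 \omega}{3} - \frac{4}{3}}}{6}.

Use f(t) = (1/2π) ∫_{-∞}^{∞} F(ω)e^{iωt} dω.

f(t) = 7 e^{- 3 t^{2}} \sin{\left(4 t \right)}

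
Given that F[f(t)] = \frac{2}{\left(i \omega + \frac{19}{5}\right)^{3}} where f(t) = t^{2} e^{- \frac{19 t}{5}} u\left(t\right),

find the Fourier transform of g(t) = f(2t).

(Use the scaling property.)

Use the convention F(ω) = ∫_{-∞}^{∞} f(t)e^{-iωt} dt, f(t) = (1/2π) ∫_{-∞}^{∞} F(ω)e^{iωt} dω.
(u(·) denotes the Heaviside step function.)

F[g](ω) = \frac{1000}{\left(5 i \omega + 38\right)^{3}}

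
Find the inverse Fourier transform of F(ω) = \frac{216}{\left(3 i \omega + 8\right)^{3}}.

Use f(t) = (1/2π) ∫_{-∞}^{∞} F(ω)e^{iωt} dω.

f(t) = 4 t^{2} e^{- \frac{8 t}{3}} u\left(t\right)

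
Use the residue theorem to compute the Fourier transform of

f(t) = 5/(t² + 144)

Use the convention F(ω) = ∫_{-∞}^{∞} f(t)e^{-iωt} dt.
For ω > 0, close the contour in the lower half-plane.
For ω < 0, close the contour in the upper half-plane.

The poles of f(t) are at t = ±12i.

Let g(z) = f(z)e^{-iωz}; for large |z| the factor e^{-iωz} decays in the lower half-plane when ω > 0 and in the upper half-plane when ω < 0.

Case ω > 0 (lower half-plane, clockwise contour ⇒ F(ω) = -2πi·ΣRes):
  Res_{z = - 12 i} g(z) = \frac{5 i e^{- 12 \omega}}{24}
  F(ω) = -2πi·ΣRes = \frac{5 \pi e^{- 12 \omega}}{12}

Case ω < 0 (upper half-plane, counterclockwise contour ⇒ F(ω) = +2πi·ΣRes):
  Res_{z = 12 i} g(z) = - \frac{5 i e^{12 \omega}}{24}
  F(ω) = 2πi·ΣRes = \frac{5 \pi e^{12 \omega}}{12}

Both cases combine into a single formula in |ω|:

F(ω) = \frac{5 \pi e^{- 12 \left|{\omega}\right|}}{12}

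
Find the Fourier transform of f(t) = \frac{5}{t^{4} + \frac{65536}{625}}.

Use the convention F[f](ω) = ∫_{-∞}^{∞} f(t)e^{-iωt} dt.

F(ω) = \frac{625 \pi e^{- \frac{8 \sqrt{2} \left|{\omega}\right|}{5}} \sin{\left(\frac{8 \sqrt{2} \left|{\omega}\right|}{5} + \frac{\pi}{4} \right)}}{4096}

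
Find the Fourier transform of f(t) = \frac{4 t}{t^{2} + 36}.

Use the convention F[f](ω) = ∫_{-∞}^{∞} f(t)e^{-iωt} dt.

F(ω) = - 4 i \pi e^{- 6 \left|{\omega}\right|} \operatorname{sign}{\left(\omega \right)}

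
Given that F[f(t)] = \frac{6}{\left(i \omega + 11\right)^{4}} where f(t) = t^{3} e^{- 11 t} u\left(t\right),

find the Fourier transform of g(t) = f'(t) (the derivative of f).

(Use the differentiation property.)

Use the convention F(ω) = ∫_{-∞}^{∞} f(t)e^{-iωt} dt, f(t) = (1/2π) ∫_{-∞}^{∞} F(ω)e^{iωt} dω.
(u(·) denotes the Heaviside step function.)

F[g](ω) = \frac{6 i \omega}{\left(i \omega + 11\right)^{4}}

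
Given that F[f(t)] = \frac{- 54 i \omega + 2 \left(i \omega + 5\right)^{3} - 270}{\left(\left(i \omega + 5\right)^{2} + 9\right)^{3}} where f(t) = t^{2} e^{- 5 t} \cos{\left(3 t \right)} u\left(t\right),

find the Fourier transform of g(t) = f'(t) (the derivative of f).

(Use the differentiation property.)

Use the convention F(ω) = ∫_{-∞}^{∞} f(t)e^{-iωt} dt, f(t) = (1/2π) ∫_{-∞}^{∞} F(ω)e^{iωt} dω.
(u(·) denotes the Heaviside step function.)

F[g](ω) = - \frac{2 i \omega \left(27 i \omega - \left(i \omega + 5\right)^{3} + 135\right)}{\left(\left(i \omega + 5\right)^{2} + 9\right)^{3}}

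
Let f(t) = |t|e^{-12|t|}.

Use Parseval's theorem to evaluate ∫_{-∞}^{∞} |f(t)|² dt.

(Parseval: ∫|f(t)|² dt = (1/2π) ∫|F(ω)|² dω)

∫|f(t)|² dt = \frac{1}{3456}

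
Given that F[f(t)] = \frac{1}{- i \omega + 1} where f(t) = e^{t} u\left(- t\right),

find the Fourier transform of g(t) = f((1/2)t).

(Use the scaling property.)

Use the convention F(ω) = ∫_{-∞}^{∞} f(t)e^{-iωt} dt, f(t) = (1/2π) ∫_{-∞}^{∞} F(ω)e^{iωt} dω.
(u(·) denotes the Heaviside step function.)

F[g](ω) = \frac{2 i}{2 \omega + i}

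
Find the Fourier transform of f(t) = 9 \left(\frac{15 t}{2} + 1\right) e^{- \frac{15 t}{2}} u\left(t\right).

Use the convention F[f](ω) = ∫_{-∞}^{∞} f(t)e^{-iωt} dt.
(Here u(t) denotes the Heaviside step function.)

F(ω) = \frac{36 \left(- i \omega - 15\right)}{4 \omega^{2} - 60 i \omega - 225}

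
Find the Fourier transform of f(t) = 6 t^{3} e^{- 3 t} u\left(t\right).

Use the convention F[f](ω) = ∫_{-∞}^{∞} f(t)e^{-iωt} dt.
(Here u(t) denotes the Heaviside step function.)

F(ω) = \frac{36}{\left(i \omega + 3\right)^{4}}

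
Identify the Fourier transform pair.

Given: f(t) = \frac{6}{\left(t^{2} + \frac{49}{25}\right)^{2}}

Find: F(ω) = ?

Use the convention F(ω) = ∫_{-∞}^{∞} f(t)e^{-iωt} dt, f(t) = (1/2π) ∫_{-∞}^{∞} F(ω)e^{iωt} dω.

F(ω) = \frac{75 \pi \left(7 \left|{\omega}\right| + 5\right) e^{- \frac{7 \left|{\omega}\right|}{5}}}{343}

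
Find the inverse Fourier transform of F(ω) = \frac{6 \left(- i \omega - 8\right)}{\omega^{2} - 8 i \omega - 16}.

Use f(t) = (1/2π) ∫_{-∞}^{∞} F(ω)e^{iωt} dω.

f(t) = 6 \left(4 t + 1\right) e^{- 4 t} u\left(t\right)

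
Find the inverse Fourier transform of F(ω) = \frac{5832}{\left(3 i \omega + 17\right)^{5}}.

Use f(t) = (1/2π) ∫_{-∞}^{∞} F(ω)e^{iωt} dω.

f(t) = t^{4} e^{- \frac{17 t}{3}} u\left(t\right)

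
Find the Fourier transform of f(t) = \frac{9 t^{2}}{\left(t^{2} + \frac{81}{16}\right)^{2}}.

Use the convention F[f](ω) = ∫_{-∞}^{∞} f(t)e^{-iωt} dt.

F(ω) = \frac{\pi \left(4 - 9 \left|{\omega}\right|\right) e^{- \frac{9 \left|{\omega}\right|}{4}}}{2}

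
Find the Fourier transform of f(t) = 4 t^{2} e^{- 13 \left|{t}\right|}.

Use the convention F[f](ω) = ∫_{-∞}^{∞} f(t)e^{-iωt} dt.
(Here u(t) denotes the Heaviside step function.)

F(ω) = \frac{208 \left(169 - 3 \omega^{2}\right)}{\left(\omega^{2} + 169\right)^{3}}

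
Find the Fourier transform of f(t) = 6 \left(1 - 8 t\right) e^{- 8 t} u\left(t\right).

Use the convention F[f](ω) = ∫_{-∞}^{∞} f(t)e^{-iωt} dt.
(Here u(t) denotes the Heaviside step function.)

F(ω) = \frac{6 i \omega}{- \omega^{2} + 16 i \omega + 64}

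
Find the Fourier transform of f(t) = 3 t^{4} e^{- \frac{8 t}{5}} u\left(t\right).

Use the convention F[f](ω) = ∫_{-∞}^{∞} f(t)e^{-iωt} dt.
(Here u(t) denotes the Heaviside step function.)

F(ω) = \frac{225000}{\left(5 i \omega + 8\right)^{5}}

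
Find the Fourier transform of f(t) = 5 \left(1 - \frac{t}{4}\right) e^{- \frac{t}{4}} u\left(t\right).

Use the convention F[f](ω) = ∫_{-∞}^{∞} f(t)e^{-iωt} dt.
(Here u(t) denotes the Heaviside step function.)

F(ω) = \frac{80 i \omega}{- 16 \omega^{2} + 8 i \omega + 1}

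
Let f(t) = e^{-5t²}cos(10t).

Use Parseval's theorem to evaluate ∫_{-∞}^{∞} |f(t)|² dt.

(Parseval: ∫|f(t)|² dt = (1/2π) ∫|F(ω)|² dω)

∫|f(t)|² dt = \frac{\sqrt{10} \sqrt{\pi} \left(1 + e^{10}\right)}{20 e^{10}}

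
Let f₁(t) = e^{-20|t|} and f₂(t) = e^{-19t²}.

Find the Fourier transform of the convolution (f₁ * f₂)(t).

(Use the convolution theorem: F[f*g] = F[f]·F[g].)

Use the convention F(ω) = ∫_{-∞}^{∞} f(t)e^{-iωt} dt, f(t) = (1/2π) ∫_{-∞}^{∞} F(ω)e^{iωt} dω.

F[f₁*f₂](ω) = \frac{40 \sqrt{19} \sqrt{\pi} e^{- \frac{\omega^{2}}{76}}}{19 \left(\omega^{2} + 400\right)}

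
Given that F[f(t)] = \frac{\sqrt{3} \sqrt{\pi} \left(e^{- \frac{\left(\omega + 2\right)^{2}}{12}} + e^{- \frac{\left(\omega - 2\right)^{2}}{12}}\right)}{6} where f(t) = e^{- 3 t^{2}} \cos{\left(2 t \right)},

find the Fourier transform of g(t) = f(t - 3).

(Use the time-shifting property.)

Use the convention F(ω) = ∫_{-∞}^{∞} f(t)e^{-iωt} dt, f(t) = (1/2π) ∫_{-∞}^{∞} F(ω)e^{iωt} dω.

F[g](ω) = \frac{\sqrt{3} \sqrt{\pi} \left(e^{\frac{2 \omega}{3}} + 1\right) e^{- \frac{\omega^{2}}{12} - \frac{\omega}{3} - 3 i \omega - \frac{1}{3}}}{6}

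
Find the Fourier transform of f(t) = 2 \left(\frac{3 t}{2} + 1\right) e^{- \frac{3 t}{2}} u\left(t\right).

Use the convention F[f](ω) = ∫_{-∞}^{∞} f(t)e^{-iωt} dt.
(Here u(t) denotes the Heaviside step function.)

F(ω) = \frac{8 \left(- i \omega - 3\right)}{4 \omega^{2} - 12 i \omega - 9}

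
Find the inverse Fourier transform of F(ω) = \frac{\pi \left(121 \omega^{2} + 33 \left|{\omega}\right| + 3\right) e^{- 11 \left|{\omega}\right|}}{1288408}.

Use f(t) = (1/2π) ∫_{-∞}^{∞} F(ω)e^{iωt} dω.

f(t) = \frac{1}{\left(t^{2} + 121\right)^{3}}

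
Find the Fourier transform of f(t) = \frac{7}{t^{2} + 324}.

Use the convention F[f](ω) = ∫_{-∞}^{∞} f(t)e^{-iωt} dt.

F(ω) = \frac{7 \pi e^{- 18 \left|{\omega}\right|}}{18}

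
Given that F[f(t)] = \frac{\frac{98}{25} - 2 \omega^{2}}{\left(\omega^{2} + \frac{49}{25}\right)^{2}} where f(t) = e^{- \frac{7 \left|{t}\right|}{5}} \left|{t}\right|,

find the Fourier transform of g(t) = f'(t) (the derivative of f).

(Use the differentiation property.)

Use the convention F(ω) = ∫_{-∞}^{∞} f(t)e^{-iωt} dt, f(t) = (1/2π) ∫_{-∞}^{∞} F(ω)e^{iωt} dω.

F[g](ω) = - \frac{50 i \omega \left(25 \omega^{2} - 49\right)}{\left(25 \omega^{2} + 49\right)^{2}}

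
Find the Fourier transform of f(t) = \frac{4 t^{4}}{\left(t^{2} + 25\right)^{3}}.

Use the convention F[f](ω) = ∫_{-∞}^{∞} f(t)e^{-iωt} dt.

F(ω) = \frac{\pi \left(25 \omega^{2} - 25 \left|{\omega}\right| + 3\right) e^{- 5 \left|{\omega}\right|}}{10}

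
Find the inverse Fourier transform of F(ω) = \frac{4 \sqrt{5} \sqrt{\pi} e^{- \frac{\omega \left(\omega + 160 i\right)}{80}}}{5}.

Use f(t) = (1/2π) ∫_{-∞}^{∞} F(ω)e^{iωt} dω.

f(t) = 8 e^{- 20 \left(t - 2\right)^{2}}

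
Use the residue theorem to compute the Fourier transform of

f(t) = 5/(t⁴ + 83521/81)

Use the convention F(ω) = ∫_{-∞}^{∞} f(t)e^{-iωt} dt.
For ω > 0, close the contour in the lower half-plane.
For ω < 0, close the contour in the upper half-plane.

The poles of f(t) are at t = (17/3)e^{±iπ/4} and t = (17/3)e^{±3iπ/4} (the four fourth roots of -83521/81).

Let g(z) = f(z)e^{-iωz}; for large |z| the factor e^{-iωz} decays in the lower half-plane when ω > 0 and in the upper half-plane when ω < 0.

Case ω > 0 (lower half-plane, clockwise contour ⇒ F(ω) = -2πi·ΣRes):
  Res_{z = - \frac{17 \sqrt{2}}{6} - \frac{17 \sqrt{2} i}{6}} g(z) = \frac{135 \sqrt{2} i \left(1 - i\right) e^{\frac{17 \sqrt{2} \omega \left(-1 + i\right)}{6}}}{39304}
  Res_{z = \frac{17 \sqrt{2}}{6} - \frac{17 \sqrt{2} i}{6}} g(z) = \frac{135 \sqrt{2} i \left(1 + i\right) e^{- \frac{17 \sqrt{2} \omega \left(1 + i\right)}{6}}}{39304}
  F(ω) = -2πi·ΣRes = \frac{135 \sqrt{2} \pi \left(1 - i\right) \left(e^{\frac{17 \sqrt{2} i \omega}{3}} + i\right) e^{- \frac{17 \sqrt{2} \omega \left(1 + i\right)}{6}}}{19652} = \frac{135 \pi e^{- \frac{17 \sqrt{2} \omega}{6}} \sin{\left(\frac{17 \sqrt{2} \omega}{6} + \frac{\pi}{4} \right)}}{4913}

Case ω < 0 (upper half-plane, counterclockwise contour ⇒ F(ω) = +2πi·ΣRes):
  Res_{z = \frac{17 \sqrt{2}}{6} + \frac{17 \sqrt{2} i}{6}} g(z) = \frac{135 \sqrt{2} i \left(-1 + i\right) e^{\frac{17 \sqrt{2} \omega \left(1 - i\right)}{6}}}{39304}
  Res_{z = - \frac{17 \sqrt{2}}{6} + \frac{17 \sqrt{2} i}{6}} g(z) = \frac{135 \sqrt{2} \left(1 - i\right) e^{\frac{17 \sqrt{2} \omega \left(1 + i\right)}{6}}}{39304}
  F(ω) = 2πi·ΣRes = - \frac{135 \sqrt{2} i \pi \left(i \left(1 - i\right) e^{\frac{17 \sqrt{2} \omega \left(1 - i\right)}{6}} - \left(1 - i\right) e^{\frac{17 \sqrt{2} \omega \left(1 + i\right)}{6}}\right)}{19652} = \frac{135 \pi e^{\frac{17 \sqrt{2} \omega}{6}} \cos{\left(\frac{17 \sqrt{2} \omega}{6} + \frac{\pi}{4} \right)}}{4913}

Both cases combine into a single formula in |ω|:

F(ω) = \frac{135 \pi e^{- \frac{17 \sqrt{2} \left|{\omega}\right|}{6}} \sin{\left(\frac{17 \sqrt{2} \left|{\omega}\right|}{6} + \frac{\pi}{4} \right)}}{4913}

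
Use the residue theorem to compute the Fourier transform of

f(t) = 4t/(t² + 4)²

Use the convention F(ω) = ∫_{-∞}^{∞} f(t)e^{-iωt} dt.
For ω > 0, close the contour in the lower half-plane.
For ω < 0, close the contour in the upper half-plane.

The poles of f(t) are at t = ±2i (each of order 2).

Let g(z) = f(z)e^{-iωz}; for large |z| the factor e^{-iωz} decays in the lower half-plane when ω > 0 and in the upper half-plane when ω < 0.

Case ω > 0 (lower half-plane, clockwise contour ⇒ F(ω) = -2πi·ΣRes):
  Res_{z = - 2 i} g(z) = \frac{\omega e^{- 2 \omega}}{2} (pole of order 2)
  F(ω) = -2πi·ΣRes = - i \pi \omega e^{- 2 \omega}

Case ω < 0 (upper half-plane, counterclockwise contour ⇒ F(ω) = +2πi·ΣRes):
  Res_{z = 2 i} g(z) = - \frac{\omega e^{2 \omega}}{2} (pole of order 2)
  F(ω) = 2πi·ΣRes = - i \pi \omega e^{2 \omega}

Both cases combine into a single formula in |ω|:

F(ω) = - i \pi \omega e^{- 2 \left|{\omega}\right|}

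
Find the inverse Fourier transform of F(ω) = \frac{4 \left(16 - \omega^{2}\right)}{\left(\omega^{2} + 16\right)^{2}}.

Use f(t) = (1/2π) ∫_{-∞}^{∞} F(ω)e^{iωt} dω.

f(t) = 2 e^{- 4 \left|{t}\right|} \left|{t}\right|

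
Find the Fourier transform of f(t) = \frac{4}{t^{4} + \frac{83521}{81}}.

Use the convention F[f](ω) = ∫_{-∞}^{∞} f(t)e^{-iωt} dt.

F(ω) = \frac{108 \pi e^{- \frac{17 \sqrt{2} \left|{\omega}\right|}{6}} \sin{\left(\frac{17 \sqrt{2} \left|{\omega}\right|}{6} + \frac{\pi}{4} \right)}}{4913}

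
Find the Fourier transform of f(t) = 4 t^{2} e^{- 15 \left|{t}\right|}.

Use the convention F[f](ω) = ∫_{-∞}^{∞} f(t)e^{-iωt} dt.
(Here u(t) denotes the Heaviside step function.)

F(ω) = \frac{720 \left(75 - \omega^{2}\right)}{\left(\omega^{2} + 225\right)^{3}}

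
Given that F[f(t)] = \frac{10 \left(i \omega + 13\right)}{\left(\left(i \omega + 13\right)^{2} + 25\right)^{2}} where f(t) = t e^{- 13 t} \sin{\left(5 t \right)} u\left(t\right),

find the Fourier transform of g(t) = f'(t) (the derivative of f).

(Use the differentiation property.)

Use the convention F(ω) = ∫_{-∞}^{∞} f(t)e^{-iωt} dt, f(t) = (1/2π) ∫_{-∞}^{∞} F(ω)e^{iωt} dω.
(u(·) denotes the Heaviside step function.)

F[g](ω) = \frac{10 i \omega \left(i \omega + 13\right)}{\left(\left(i \omega + 13\right)^{2} + 25\right)^{2}}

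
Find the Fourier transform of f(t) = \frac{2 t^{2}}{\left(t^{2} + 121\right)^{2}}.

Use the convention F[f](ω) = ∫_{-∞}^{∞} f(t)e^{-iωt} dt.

F(ω) = \frac{\pi \left(1 - 11 \left|{\omega}\right|\right) e^{- 11 \left|{\omega}\right|}}{11}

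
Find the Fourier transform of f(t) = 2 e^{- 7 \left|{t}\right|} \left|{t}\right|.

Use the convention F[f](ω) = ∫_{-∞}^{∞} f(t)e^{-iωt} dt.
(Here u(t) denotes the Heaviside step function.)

F(ω) = \frac{4 \left(49 - \omega^{2}\right)}{\left(\omega^{2} + 49\right)^{2}}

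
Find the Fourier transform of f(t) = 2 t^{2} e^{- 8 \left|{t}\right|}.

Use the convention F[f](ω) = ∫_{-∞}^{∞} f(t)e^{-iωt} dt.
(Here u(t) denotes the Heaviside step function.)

F(ω) = \frac{64 \left(64 - 3 \omega^{2}\right)}{\left(\omega^{2} + 64\right)^{3}}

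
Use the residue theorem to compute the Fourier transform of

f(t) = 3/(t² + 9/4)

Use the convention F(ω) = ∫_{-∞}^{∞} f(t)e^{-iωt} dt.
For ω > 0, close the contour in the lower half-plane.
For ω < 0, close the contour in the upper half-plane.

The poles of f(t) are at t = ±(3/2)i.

Let g(z) = f(z)e^{-iωz}; for large |z| the factor e^{-iωz} decays in the lower half-plane when ω > 0 and in the upper half-plane when ω < 0.

Case ω > 0 (lower half-plane, clockwise contour ⇒ F(ω) = -2πi·ΣRes):
  Res_{z = - \frac{3 i}{2}} g(z) = i e^{- \frac{3 \omega}{2}}
  F(ω) = -2πi·ΣRes = 2 \pi e^{- \frac{3 \omega}{2}}

Case ω < 0 (upper half-plane, counterclockwise contour ⇒ F(ω) = +2πi·ΣRes):
  Res_{z = \frac{3 i}{2}} g(z) = - i e^{\frac{3 \omega}{2}}
  F(ω) = 2πi·ΣRes = 2 \pi e^{\frac{3 \omega}{2}}

Both cases combine into a single formula in |ω|:

F(ω) = 2 \pi e^{- \frac{3 \left|{\omega}\right|}{2}}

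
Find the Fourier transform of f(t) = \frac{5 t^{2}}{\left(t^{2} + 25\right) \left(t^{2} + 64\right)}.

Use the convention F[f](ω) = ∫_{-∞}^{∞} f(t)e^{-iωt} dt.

F(ω) = \frac{5 \pi \left(8 - 5 e^{3 \left|{\omega}\right|}\right) e^{- 8 \left|{\omega}\right|}}{39}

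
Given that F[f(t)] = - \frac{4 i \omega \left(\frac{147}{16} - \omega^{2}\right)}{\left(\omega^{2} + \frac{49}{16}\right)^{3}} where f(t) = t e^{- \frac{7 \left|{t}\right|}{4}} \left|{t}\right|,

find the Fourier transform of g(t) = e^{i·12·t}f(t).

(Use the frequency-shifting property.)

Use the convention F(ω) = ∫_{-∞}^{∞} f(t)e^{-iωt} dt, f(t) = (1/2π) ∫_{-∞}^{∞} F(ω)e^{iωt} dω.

F[g](ω) = \frac{1024 i \left(\omega - 12\right) \left(16 \left(\omega - 12\right)^{2} - 147\right)}{\left(16 \left(\omega - 12\right)^{2} + 49\right)^{3}}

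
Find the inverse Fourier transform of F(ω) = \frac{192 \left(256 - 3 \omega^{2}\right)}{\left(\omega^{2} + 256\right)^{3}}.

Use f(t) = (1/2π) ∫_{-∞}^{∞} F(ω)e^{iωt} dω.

f(t) = 3 t^{2} e^{- 16 \left|{t}\right|}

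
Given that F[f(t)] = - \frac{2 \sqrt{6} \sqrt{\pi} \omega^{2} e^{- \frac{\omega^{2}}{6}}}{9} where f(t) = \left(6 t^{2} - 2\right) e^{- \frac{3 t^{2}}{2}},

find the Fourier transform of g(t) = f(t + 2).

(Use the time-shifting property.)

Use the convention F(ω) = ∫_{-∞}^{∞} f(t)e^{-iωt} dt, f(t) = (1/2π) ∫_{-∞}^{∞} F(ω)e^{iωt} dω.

F[g](ω) = - \frac{2 \sqrt{6} \sqrt{\pi} \omega^{2} e^{- \frac{\omega \left(\omega - 12 i\right)}{6}}}{9}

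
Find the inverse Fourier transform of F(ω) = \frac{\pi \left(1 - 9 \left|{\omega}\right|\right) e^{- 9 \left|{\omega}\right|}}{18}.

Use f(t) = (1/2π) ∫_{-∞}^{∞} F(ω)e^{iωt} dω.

f(t) = \frac{t^{2}}{\left(t^{2} + 81\right)^{2}}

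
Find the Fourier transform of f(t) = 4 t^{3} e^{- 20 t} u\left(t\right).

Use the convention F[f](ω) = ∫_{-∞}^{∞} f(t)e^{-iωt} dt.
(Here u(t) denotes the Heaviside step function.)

F(ω) = \frac{24}{\left(i \omega + 20\right)^{4}}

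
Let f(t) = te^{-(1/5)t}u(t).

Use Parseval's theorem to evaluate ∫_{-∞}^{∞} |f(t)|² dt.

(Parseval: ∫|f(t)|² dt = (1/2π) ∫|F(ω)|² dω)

∫|f(t)|² dt = \frac{125}{4}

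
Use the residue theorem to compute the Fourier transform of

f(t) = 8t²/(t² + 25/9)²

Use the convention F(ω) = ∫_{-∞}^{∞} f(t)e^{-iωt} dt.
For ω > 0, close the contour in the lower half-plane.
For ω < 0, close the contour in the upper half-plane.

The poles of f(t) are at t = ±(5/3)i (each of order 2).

Let g(z) = f(z)e^{-iωz}; for large |z| the factor e^{-iωz} decays in the lower half-plane when ω > 0 and in the upper half-plane when ω < 0.

Case ω > 0 (lower half-plane, clockwise contour ⇒ F(ω) = -2πi·ΣRes):
  Res_{z = - \frac{5 i}{3}} g(z) = i \left(\frac{6}{5} - 2 \omega\right) e^{- \frac{5 \omega}{3}} (pole of order 2)
  F(ω) = -2πi·ΣRes = \frac{4 \pi \left(3 - 5 \omega\right) e^{- \frac{5 \omega}{3}}}{5}

Case ω < 0 (upper half-plane, counterclockwise contour ⇒ F(ω) = +2πi·ΣRes):
  Res_{z = \frac{5 i}{3}} g(z) = i \left(- 2 \omega - \frac{6}{5}\right) e^{\frac{5 \omega}{3}} (pole of order 2)
  F(ω) = 2πi·ΣRes = \frac{4 \pi \left(5 \omega + 3\right) e^{\frac{5 \omega}{3}}}{5}

Both cases combine into a single formula in |ω|:

F(ω) = \frac{4 \pi \left(3 - 5 \left|{\omega}\right|\right) e^{- \frac{5 \left|{\omega}\right|}{3}}}{5}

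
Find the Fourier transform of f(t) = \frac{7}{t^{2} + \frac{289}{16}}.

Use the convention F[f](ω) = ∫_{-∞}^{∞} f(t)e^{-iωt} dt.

F(ω) = \frac{28 \pi e^{- \frac{17 \left|{\omega}\right|}{4}}}{17}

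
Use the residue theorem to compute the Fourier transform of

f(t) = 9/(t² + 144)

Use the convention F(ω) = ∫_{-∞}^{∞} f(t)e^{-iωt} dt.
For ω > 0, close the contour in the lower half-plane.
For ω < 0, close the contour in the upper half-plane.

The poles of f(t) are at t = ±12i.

Let g(z) = f(z)e^{-iωz}; for large |z| the factor e^{-iωz} decays in the lower half-plane when ω > 0 and in the upper half-plane when ω < 0.

Case ω > 0 (lower half-plane, clockwise contour ⇒ F(ω) = -2πi·ΣRes):
  Res_{z = - 12 i} g(z) = \frac{3 i e^{- 12 \omega}}{8}
  F(ω) = -2πi·ΣRes = \frac{3 \pi e^{- 12 \omega}}{4}

Case ω < 0 (upper half-plane, counterclockwise contour ⇒ F(ω) = +2πi·ΣRes):
  Res_{z = 12 i} g(z) = - \frac{3 i e^{12 \omega}}{8}
  F(ω) = 2πi·ΣRes = \frac{3 \pi e^{12 \omega}}{4}

Both cases combine into a single formula in |ω|:

F(ω) = \frac{3 \pi e^{- 12 \left|{\omega}\right|}}{4}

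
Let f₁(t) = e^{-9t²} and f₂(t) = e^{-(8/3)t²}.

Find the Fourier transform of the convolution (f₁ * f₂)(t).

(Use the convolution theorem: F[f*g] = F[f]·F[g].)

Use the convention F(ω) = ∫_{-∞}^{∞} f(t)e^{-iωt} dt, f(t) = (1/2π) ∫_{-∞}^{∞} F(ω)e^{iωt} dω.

F[f₁*f₂](ω) = \frac{\sqrt{6} \pi e^{- \frac{35 \omega^{2}}{288}}}{12}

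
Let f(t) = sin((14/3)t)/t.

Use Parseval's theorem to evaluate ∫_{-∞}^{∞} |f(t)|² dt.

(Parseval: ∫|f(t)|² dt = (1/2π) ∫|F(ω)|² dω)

∫|f(t)|² dt = \frac{14 \pi}{3}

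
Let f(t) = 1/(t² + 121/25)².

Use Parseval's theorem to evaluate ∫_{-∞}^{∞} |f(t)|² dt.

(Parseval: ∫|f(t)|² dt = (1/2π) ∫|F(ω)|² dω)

∫|f(t)|² dt = \frac{390625 \pi}{311794736}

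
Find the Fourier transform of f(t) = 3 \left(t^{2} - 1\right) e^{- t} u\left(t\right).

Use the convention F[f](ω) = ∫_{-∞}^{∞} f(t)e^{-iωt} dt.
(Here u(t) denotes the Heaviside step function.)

F(ω) = \frac{3 \left(2 i \omega - \left(i \omega + 1\right)^{3} + 2\right)}{\left(i \omega + 1\right)^{4}}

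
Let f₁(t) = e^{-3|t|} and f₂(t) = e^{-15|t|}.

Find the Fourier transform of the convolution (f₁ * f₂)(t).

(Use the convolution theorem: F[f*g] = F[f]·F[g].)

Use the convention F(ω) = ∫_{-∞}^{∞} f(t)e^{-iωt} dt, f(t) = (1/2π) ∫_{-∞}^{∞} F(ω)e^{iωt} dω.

F[f₁*f₂](ω) = \frac{180}{\left(\omega^{2} + 9\right) \left(\omega^{2} + 225\right)}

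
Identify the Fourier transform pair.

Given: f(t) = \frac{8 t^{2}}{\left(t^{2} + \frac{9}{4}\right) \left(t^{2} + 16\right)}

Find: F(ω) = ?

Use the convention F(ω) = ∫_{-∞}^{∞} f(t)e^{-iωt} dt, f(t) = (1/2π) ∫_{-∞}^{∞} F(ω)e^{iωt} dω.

F(ω) = \frac{128 \pi e^{- 4 \left|{\omega}\right|}}{55} - \frac{48 \pi e^{- \frac{3 \left|{\omega}\right|}{2}}}{55}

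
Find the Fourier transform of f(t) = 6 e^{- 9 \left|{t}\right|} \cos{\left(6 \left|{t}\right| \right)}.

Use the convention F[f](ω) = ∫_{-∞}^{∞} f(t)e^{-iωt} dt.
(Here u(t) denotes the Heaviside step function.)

F(ω) = \frac{108 \left(\omega^{2} + 117\right)}{\omega^{4} + 90 \omega^{2} + 13689}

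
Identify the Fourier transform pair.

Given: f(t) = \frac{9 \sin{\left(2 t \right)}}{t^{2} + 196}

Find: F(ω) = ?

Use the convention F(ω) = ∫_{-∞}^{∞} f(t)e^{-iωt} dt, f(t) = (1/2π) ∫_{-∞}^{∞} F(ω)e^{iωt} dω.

F(ω) = \frac{9 i \pi e^{- 14 \left|{\omega + 2}\right|}}{28} - \frac{9 i \pi e^{- 14 \left|{\omega - 2}\right|}}{28}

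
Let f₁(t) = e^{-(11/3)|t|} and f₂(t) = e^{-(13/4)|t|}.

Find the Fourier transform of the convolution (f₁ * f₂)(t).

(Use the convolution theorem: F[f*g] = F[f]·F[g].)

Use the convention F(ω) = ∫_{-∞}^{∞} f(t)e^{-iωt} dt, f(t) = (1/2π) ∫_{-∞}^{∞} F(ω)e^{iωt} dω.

F[f₁*f₂](ω) = \frac{6864}{144 \omega^{4} + 3457 \omega^{2} + 20449}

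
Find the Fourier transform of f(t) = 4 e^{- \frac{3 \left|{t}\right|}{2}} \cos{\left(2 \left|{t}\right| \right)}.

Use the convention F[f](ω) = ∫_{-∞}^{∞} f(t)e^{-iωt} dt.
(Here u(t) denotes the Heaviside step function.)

F(ω) = \frac{48 \left(4 \omega^{2} + 25\right)}{16 \omega^{4} - 56 \omega^{2} + 625}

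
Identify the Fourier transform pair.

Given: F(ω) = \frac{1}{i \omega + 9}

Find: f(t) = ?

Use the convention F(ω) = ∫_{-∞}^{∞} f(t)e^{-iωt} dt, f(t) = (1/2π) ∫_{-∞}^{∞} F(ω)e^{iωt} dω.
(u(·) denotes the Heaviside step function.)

f(t) = e^{- 9 t} u\left(t\right)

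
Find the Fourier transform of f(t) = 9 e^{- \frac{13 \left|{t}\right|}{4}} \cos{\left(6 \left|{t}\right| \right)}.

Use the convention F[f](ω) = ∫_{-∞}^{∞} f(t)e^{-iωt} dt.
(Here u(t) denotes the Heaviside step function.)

F(ω) = \frac{936 \left(16 \omega^{2} + 745\right)}{256 \omega^{4} - 13024 \omega^{2} + 555025}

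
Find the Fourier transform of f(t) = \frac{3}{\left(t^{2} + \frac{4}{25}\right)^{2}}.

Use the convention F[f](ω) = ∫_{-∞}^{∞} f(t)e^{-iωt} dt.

F(ω) = \frac{75 \pi \left(2 \left|{\omega}\right| + 5\right) e^{- \frac{2 \left|{\omega}\right|}{5}}}{16}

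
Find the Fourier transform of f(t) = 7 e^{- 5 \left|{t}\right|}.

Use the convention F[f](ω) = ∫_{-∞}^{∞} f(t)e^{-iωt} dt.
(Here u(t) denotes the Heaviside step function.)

F(ω) = \frac{70}{\omega^{2} + 25}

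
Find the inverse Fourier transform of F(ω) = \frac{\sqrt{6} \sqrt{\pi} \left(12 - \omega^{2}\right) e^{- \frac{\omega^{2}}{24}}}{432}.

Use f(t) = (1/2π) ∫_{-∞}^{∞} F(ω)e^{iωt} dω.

f(t) = 2 t^{2} e^{- 6 t^{2}}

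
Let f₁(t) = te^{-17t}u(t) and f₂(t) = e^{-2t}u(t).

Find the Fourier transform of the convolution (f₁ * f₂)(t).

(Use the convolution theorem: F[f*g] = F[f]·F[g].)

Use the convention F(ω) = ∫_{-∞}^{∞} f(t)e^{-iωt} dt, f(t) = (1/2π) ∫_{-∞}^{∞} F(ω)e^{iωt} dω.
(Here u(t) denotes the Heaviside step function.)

F[f₁*f₂](ω) = \frac{1}{\left(i \omega + 2\right) \left(i \omega + 17\right)^{2}}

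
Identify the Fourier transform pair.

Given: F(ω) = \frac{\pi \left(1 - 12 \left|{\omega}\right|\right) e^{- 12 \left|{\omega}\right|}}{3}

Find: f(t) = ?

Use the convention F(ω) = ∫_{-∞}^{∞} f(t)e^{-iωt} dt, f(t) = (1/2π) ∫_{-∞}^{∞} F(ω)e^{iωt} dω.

f(t) = \frac{8 t^{2}}{\left(t^{2} + 144\right)^{2}}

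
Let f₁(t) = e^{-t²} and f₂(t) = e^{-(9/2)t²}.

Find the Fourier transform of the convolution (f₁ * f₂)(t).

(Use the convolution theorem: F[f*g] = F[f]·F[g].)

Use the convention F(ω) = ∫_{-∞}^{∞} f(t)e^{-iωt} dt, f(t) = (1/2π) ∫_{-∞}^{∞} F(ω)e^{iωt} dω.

F[f₁*f₂](ω) = \frac{\sqrt{2} \pi e^{- \frac{11 \omega^{2}}{36}}}{3}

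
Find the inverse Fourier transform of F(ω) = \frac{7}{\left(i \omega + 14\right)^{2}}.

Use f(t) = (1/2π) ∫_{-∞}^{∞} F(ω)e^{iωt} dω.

f(t) = 7 t e^{- 14 t} u\left(t\right)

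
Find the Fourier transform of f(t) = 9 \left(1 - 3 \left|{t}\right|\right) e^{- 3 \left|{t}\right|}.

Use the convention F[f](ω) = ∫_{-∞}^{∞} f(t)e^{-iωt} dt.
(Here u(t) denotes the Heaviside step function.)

F(ω) = \frac{108 \omega^{2}}{\left(\omega^{2} + 9\right)^{2}}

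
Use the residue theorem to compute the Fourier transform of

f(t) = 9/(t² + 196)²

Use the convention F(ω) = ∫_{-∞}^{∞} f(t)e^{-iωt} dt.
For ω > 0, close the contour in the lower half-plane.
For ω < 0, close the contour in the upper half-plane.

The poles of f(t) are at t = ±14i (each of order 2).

Let g(z) = f(z)e^{-iωz}; for large |z| the factor e^{-iωz} decays in the lower half-plane when ω > 0 and in the upper half-plane when ω < 0.

Case ω > 0 (lower half-plane, clockwise contour ⇒ F(ω) = -2πi·ΣRes):
  Res_{z = - 14 i} g(z) = \frac{9 i \left(14 \omega + 1\right) e^{- 14 \omega}}{10976} (pole of order 2)
  F(ω) = -2πi·ΣRes = \frac{9 \pi \left(14 \omega + 1\right) e^{- 14 \omega}}{5488}

Case ω < 0 (upper half-plane, counterclockwise contour ⇒ F(ω) = +2πi·ΣRes):
  Res_{z = 14 i} g(z) = \frac{9 i \left(14 \omega - 1\right) e^{14 \omega}}{10976} (pole of order 2)
  F(ω) = 2πi·ΣRes = \frac{9 \pi \left(1 - 14 \omega\right) e^{14 \omega}}{5488}

Both cases combine into a single formula in |ω|:

F(ω) = \frac{9 \pi \left(14 \left|{\omega}\right| + 1\right) e^{- 14 \left|{\omega}\right|}}{5488}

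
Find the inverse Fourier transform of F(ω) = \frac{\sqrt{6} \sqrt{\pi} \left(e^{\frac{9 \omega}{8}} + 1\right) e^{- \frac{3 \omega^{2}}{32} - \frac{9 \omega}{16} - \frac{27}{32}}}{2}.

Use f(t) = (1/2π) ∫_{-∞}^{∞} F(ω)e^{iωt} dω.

f(t) = 4 e^{- \frac{8 t^{2}}{3}} \cos{\left(3 t \right)}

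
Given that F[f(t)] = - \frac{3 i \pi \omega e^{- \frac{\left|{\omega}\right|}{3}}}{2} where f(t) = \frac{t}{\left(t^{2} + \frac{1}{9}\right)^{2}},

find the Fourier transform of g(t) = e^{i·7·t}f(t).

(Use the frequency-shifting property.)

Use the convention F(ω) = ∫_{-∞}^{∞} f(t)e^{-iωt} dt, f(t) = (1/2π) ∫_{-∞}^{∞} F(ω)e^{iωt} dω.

F[g](ω) = \frac{3 i \pi \left(7 - \omega\right) e^{- \frac{\left|{\omega - 7}\right|}{3}}}{2}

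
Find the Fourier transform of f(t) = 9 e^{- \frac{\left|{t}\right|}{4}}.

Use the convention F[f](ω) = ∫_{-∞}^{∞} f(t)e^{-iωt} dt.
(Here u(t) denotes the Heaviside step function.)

F(ω) = \frac{72}{16 \omega^{2} + 1}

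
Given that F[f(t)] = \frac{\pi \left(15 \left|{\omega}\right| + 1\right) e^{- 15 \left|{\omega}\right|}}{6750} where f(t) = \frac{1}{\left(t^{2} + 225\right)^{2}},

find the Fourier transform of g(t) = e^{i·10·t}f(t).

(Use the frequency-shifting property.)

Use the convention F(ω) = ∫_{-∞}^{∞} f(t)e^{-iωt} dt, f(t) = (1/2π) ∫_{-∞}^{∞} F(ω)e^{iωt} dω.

F[g](ω) = \frac{\pi \left(15 \left|{\omega - 10}\right| + 1\right) e^{- 15 \left|{\omega - 10}\right|}}{6750}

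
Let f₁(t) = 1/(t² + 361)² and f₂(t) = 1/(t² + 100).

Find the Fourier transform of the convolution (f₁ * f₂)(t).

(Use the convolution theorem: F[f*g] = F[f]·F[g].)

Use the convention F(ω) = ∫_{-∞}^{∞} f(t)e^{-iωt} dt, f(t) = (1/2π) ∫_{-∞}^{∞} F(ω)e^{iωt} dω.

F[f₁*f₂](ω) = \frac{\pi^{2} \left(19 \left|{\omega}\right| + 1\right) e^{- 29 \left|{\omega}\right|}}{137180}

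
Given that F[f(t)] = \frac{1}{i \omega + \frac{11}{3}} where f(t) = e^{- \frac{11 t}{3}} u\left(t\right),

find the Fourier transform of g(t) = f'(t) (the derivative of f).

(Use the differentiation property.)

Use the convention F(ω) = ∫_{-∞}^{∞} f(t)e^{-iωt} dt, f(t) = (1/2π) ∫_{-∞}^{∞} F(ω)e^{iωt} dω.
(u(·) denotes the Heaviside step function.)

F[g](ω) = \frac{3 \omega}{3 \omega - 11 i}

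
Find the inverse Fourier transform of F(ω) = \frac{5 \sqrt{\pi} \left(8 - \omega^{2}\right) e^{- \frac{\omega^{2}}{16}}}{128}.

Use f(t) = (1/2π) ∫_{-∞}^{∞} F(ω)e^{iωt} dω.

f(t) = 5 t^{2} e^{- 4 t^{2}}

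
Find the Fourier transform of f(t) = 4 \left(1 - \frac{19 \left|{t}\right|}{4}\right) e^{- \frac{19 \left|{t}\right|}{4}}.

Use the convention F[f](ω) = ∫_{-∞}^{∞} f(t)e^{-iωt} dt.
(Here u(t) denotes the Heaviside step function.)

F(ω) = \frac{19456 \omega^{2}}{\left(16 \omega^{2} + 361\right)^{2}}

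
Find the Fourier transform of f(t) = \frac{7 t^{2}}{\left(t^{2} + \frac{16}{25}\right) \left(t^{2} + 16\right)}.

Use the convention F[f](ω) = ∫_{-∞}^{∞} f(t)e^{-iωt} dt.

F(ω) = \frac{175 \pi e^{- 4 \left|{\omega}\right|}}{96} - \frac{35 \pi e^{- \frac{4 \left|{\omega}\right|}{5}}}{96}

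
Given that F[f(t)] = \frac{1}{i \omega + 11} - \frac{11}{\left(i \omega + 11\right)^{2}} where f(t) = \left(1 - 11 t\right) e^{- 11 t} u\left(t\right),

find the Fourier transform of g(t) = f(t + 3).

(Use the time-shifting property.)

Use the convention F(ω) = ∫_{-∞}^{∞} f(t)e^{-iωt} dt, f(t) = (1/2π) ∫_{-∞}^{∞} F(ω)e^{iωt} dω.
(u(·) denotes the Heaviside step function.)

F[g](ω) = \frac{i \omega e^{3 i \omega}}{- \omega^{2} + 22 i \omega + 121}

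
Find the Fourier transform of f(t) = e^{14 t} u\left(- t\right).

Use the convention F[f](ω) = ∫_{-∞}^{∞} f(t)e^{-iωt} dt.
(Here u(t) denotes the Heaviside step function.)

F(ω) = \frac{i}{\omega + 14 i}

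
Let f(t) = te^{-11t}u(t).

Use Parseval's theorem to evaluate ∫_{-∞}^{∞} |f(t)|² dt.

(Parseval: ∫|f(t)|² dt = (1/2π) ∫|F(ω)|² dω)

∫|f(t)|² dt = \frac{1}{5324}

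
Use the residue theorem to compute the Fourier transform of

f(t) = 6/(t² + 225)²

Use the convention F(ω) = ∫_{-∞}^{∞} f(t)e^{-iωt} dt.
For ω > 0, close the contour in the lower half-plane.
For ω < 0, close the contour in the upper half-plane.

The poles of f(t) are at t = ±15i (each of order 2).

Let g(z) = f(z)e^{-iωz}; for large |z| the factor e^{-iωz} decays in the lower half-plane when ω > 0 and in the upper half-plane when ω < 0.

Case ω > 0 (lower half-plane, clockwise contour ⇒ F(ω) = -2πi·ΣRes):
  Res_{z = - 15 i} g(z) = \frac{i \left(15 \omega + 1\right) e^{- 15 \omega}}{2250} (pole of order 2)
  F(ω) = -2πi·ΣRes = \frac{\pi \left(15 \omega + 1\right) e^{- 15 \omega}}{1125}

Case ω < 0 (upper half-plane, counterclockwise contour ⇒ F(ω) = +2πi·ΣRes):
  Res_{z = 15 i} g(z) = \frac{i \left(15 \omega - 1\right) e^{15 \omega}}{2250} (pole of order 2)
  F(ω) = 2πi·ΣRes = \frac{\pi \left(1 - 15 \omega\right) e^{15 \omega}}{1125}

Both cases combine into a single formula in |ω|:

F(ω) = \frac{\pi \left(15 \left|{\omega}\right| + 1\right) e^{- 15 \left|{\omega}\right|}}{1125}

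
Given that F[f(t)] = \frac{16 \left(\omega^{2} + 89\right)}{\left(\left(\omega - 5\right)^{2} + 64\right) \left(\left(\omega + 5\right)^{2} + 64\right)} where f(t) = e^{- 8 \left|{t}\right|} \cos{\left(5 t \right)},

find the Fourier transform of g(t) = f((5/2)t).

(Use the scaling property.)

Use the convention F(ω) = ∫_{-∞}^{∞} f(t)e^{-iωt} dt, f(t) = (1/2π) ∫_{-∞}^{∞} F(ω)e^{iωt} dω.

F[g](ω) = \frac{160 \left(4 \omega^{2} + 2225\right)}{16 \omega^{4} + 7800 \omega^{2} + 4950625}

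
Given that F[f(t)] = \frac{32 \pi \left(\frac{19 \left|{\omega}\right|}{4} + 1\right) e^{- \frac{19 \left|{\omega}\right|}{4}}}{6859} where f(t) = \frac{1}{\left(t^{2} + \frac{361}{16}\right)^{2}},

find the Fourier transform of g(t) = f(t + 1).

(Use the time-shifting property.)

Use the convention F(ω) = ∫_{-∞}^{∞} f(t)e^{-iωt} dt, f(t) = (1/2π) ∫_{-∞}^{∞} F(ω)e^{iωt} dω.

F[g](ω) = \frac{8 \pi \left(19 \left|{\omega}\right| + 4\right) e^{i \omega - \frac{19 \left|{\omega}\right|}{4}}}{6859}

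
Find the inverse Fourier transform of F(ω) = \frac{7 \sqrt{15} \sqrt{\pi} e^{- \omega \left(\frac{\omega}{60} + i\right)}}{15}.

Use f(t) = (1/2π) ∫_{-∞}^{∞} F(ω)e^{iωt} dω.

f(t) = 7 e^{- 15 \left(t - 1\right)^{2}}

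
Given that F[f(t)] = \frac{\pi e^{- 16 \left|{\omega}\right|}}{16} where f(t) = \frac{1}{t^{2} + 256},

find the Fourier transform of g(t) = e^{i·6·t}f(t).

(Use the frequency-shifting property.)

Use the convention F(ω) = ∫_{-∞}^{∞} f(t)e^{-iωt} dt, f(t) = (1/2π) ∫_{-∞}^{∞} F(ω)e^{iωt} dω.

F[g](ω) = \frac{\pi e^{- 16 \left|{\omega - 6}\right|}}{16}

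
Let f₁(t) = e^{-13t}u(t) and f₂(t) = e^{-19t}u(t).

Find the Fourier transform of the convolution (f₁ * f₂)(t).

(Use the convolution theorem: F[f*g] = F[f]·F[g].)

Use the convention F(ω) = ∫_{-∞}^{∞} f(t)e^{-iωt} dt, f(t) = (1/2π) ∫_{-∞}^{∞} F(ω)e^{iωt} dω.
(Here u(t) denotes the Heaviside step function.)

F[f₁*f₂](ω) = \frac{1}{\left(i \omega + 13\right) \left(i \omega + 19\right)}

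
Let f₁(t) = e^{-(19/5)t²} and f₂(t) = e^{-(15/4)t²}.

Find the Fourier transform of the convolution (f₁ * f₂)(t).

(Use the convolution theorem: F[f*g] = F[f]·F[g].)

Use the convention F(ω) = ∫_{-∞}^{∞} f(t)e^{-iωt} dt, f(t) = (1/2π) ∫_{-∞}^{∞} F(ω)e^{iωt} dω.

F[f₁*f₂](ω) = \frac{2 \sqrt{57} \pi e^{- \frac{151 \omega^{2}}{1140}}}{57}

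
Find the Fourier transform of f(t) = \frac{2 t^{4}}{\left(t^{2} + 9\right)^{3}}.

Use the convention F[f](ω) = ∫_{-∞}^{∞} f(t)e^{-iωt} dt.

F(ω) = \frac{\pi \left(3 \omega^{2} - 5 \left|{\omega}\right| + 1\right) e^{- 3 \left|{\omega}\right|}}{4}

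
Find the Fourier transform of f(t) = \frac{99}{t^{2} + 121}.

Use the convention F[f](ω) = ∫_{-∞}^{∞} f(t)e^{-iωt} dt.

F(ω) = 9 \pi e^{- 11 \left|{\omega}\right|}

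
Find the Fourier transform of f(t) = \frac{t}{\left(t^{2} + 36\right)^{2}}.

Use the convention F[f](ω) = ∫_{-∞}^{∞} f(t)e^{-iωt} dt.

F(ω) = - \frac{i \pi \omega e^{- 6 \left|{\omega}\right|}}{12}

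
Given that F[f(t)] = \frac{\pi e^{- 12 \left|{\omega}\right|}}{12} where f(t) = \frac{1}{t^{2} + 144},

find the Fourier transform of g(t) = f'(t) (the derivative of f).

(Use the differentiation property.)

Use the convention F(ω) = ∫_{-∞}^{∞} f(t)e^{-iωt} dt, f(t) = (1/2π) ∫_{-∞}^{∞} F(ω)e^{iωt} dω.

F[g](ω) = \frac{i \pi \omega e^{- 12 \left|{\omega}\right|}}{12}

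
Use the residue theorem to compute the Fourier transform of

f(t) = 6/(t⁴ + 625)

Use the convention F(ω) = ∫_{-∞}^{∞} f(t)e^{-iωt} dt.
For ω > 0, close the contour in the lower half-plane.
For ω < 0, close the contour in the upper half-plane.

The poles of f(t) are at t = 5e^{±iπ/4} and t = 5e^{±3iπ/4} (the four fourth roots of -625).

Let g(z) = f(z)e^{-iωz}; for large |z| the factor e^{-iωz} decays in the lower half-plane when ω > 0 and in the upper half-plane when ω < 0.

Case ω > 0 (lower half-plane, clockwise contour ⇒ F(ω) = -2πi·ΣRes):
  Res_{z = - \frac{5 \sqrt{2}}{2} - \frac{5 \sqrt{2} i}{2}} g(z) = \frac{3 \sqrt{2} i \left(1 - i\right) e^{\frac{5 \sqrt{2} \omega \left(-1 + i\right)}{2}}}{500}
  Res_{z = \frac{5 \sqrt{2}}{2} - \frac{5 \sqrt{2} i}{2}} g(z) = \frac{3 \sqrt{2} i \left(1 + i\right) e^{- \frac{5 \sqrt{2} \omega \left(1 + i\right)}{2}}}{500}
  F(ω) = -2πi·ΣRes = \frac{3 \sqrt{2} \pi \left(1 - i\right) \left(e^{5 \sqrt{2} i \omega} + i\right) e^{- \frac{5 \sqrt{2} \omega \left(1 + i\right)}{2}}}{250} = \frac{6 \pi e^{- \frac{5 \sqrt{2} \omega}{2}} \sin{\left(\frac{5 \sqrt{2} \omega}{2} + \frac{\pi}{4} \right)}}{125}

Case ω < 0 (upper half-plane, counterclockwise contour ⇒ F(ω) = +2πi·ΣRes):
  Res_{z = \frac{5 \sqrt{2}}{2} + \frac{5 \sqrt{2} i}{2}} g(z) = \frac{3 \sqrt{2} i \left(-1 + i\right) e^{\frac{5 \sqrt{2} \omega \left(1 - i\right)}{2}}}{500}
  Res_{z = - \frac{5 \sqrt{2}}{2} + \frac{5 \sqrt{2} i}{2}} g(z) = \frac{3 \sqrt{2} \left(1 - i\right) e^{\frac{5 \sqrt{2} \omega \left(1 + i\right)}{2}}}{500}
  F(ω) = 2πi·ΣRes = - \frac{3 \sqrt{2} i \pi \left(i \left(1 - i\right) e^{\frac{5 \sqrt{2} \omega \left(1 - i\right)}{2}} - \left(1 - i\right) e^{\frac{5 \sqrt{2} \omega \left(1 + i\right)}{2}}\right)}{250} = \frac{6 \pi e^{\frac{5 \sqrt{2} \omega}{2}} \cos{\left(\frac{5 \sqrt{2} \omega}{2} + \frac{\pi}{4} \right)}}{125}

Both cases combine into a single formula in |ω|:

F(ω) = \frac{6 \pi e^{- \frac{5 \sqrt{2} \left|{\omega}\right|}{2}} \sin{\left(\frac{5 \sqrt{2} \left|{\omega}\right|}{2} + \frac{\pi}{4} \right)}}{125}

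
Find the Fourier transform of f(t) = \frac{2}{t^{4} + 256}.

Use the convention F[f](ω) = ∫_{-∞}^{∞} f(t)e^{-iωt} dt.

F(ω) = \frac{\pi e^{- 2 \sqrt{2} \left|{\omega}\right|} \sin{\left(2 \sqrt{2} \left|{\omega}\right| + \frac{\pi}{4} \right)}}{32}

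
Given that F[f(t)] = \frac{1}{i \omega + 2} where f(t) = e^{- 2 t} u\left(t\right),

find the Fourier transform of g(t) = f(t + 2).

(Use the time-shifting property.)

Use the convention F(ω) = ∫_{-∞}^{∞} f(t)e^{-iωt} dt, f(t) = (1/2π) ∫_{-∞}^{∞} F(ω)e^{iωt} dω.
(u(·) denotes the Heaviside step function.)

F[g](ω) = \frac{e^{2 i \omega}}{i \omega + 2}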